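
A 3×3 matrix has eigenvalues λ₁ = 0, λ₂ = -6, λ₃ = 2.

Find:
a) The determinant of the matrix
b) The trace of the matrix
det = 0, trace = -4

Two standard eigenvalue identities:
- det(A) equals the product of the eigenvalues (counted with multiplicity).
- trace(A) equals the sum of the eigenvalues.
det(A) = (0)*(-6)*(2) = 0.
trace(A) = 0 - 6 + 2 = -4.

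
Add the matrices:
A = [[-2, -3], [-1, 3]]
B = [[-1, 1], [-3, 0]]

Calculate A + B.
[[-3, -2], [-4, 3]]

Add corresponding elements:
(-2)+(-1)=-3
(-3)+(1)=-2
(-1)+(-3)=-4
(3)+(0)=3
A + B = [[-3, -2], [-4, 3]]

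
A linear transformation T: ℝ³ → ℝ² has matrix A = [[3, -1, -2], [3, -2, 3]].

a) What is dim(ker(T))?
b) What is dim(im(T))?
dim(ker) = 1, dim(im) = 2

The two rows are not scalar multiples of one another (no single k satisfies row 2 = k × row 1), so they are linearly independent.
Thus rank(A) = 2.
dim(im(T)) = rank(A) = 2.
By the rank-nullity theorem applied to T: ℝ³ → ℝ², rank(A) + nullity(A) = 3 (the domain dimension), so dim(ker(T)) = 3 - 2 = 1.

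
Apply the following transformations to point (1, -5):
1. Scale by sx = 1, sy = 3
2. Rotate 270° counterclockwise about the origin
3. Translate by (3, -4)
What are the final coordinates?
(-12, -5)

Step 1: Scale → (1, -15)
Step 2: Rotate 270° → (-15, -1)
Step 3: Translate → (-12, -5)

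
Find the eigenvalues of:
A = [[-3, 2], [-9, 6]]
λ = 0, 3

Solve det(A - λI) = 0. For a 2×2 matrix this is λ² - (trace)λ + det = 0.
trace(A) = -3 + 6 = 3.
det(A) = (-3)*(6) - (2)*(-9) = -18 + 18 = 0.
Characteristic equation: λ² - (3)λ + (0) = 0.
Discriminant: (3)² - 4*(0) = 9 - 0 = 9.
Roots: λ = (3 ± √9) / 2 = 0, 3.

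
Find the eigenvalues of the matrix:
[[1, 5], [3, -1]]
λ = -4 and λ = 4

Characteristic equation: det(A - λI) = 0
λ² - (trace)λ + (det) = 0
λ² - (0)λ + (-16) = 0
λ² - 0λ - 16 = 0
Solving: λ = -4, 4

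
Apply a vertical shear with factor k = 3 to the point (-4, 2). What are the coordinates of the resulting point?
(-4, -10)

Shear matrix for vertical shear with factor k = 3:
[[1, 0], [3, 1]]
Result: (-4, 2) → (-4, -10)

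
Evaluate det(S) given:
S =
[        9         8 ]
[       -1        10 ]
det(S) = 98

For a 2×2 matrix [[a, b], [c, d]], det = a*d - b*c.
det(S) = (9)*(10) - (8)*(-1) = 90 + 8 = 98.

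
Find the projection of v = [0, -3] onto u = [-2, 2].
[3/2, -3/2]

The projection of v onto u is proj_u(v) = ((v·u) / (u·u)) · u.
v·u = (0)*(-2) + (-3)*(2) = -6.
u·u = (-2)*(-2) + (2)*(2) = 8.
coefficient = -6 / 8 = -3/4.
proj_u(v) = -3/4 · [-2, 2] = [3/2, -3/2].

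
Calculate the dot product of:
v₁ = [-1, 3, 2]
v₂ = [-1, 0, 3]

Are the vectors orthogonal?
7, No

The dot product is the sum of products of corresponding components.
v₁·v₂ = (-1)*(-1) + (3)*(0) + (2)*(3) = 1 + 0 + 6 = 7.
Two vectors are orthogonal iff their dot product is 0; here the dot product is 7, so the vectors are not orthogonal.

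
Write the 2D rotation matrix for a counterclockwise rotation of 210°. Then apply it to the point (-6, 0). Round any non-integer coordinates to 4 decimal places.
R = [[-√3/2, 1/2], [-1/2, -√3/2]]; R·(-6, 0) = (5.1962, 3.0000)

Rotation matrix formula: R(θ) = [[cos θ, -sin θ], [sin θ, cos θ]]
For θ = 210°:
cos(210°) = -√3/2
sin(210°) = -1/2
R = [[-√3/2, 1/2], [-1/2, -√3/2]]
Apply to (-6, 0): [-√3/2·-6 + (1/2)·0, -1/2·-6 + -√3/2·0] = (5.1962, 3.0000)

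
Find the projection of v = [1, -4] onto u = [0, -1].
[0, -4]

The projection of v onto u is proj_u(v) = ((v·u) / (u·u)) · u.
v·u = (1)*(0) + (-4)*(-1) = 4.
u·u = (0)*(0) + (-1)*(-1) = 1.
coefficient = 4 / 1 = 4.
proj_u(v) = 4 · [0, -1] = [0, -4].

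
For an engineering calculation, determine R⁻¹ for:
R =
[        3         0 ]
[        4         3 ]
det(R) = 9
R⁻¹ =
[      1/3         0 ]
[     -4/9       1/3 ]

For a 2×2 matrix R = [[a, b], [c, d]] with det(R) ≠ 0, R⁻¹ = (1/det(R)) * [[d, -b], [-c, a]].
det(R) = (3)*(3) - (0)*(4) = 9 - 0 = 9.
R⁻¹ = (1/9) * [[3, 0], [-4, 3]].
Dividing each entry by 9 and reducing:
R⁻¹ =
[      1/3         0 ]
[     -4/9       1/3 ]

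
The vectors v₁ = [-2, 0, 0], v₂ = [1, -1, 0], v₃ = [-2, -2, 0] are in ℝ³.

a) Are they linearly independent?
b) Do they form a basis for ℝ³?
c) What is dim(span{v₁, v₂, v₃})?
Not independent, not a basis, dim(span) = 2

Check whether v₃ can be written as a linear combination of v₁ and v₂.
v₃ = (2)·v₁ + (2)·v₂ = [-2, -2, 0], so the three vectors are linearly dependent.
Thus they do not form a basis for ℝ³, and dim(span{v₁, v₂, v₃}) = 2 (spanned by v₁ and v₂).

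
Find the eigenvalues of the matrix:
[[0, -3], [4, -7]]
λ = -4 and λ = -3

Characteristic equation: det(A - λI) = 0
λ² - (trace)λ + (det) = 0
λ² - (-7)λ + (12) = 0
λ² + 7λ + 12 = 0
Solving: λ = -4, -3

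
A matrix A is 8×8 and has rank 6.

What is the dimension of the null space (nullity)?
2

The rank-nullity theorem for an m×n matrix states:
rank(A) + nullity(A) = n (the number of columns).
Here n = 8 and rank(A) = 6, so nullity(A) = 8 - 6 = 2.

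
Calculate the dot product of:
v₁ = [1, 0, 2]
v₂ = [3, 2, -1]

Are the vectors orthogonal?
1, No

The dot product is the sum of products of corresponding components.
v₁·v₂ = (1)*(3) + (0)*(2) + (2)*(-1) = 3 + 0 - 2 = 1.
Two vectors are orthogonal iff their dot product is 0; here the dot product is 1, so the vectors are not orthogonal.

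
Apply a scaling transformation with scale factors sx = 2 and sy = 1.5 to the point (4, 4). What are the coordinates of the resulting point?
(8, 6.0)

Scaling matrix:
[[2, 0], [0, 1.50]]
Result: (4 × 2, 4 × 1.5) = (8, 6.0)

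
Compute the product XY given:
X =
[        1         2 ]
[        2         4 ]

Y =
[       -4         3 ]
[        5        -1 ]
XY =
[        6         1 ]
[       12         2 ]

Matrix multiplication: (XY)[i][j] = sum over k of X[i][k] * Y[k][j].
  (XY)[0][0] = (1)*(-4) + (2)*(5) = 6
  (XY)[0][1] = (1)*(3) + (2)*(-1) = 1
  (XY)[1][0] = (2)*(-4) + (4)*(5) = 12
  (XY)[1][1] = (2)*(3) + (4)*(-1) = 2
XY =
[        6         1 ]
[       12         2 ]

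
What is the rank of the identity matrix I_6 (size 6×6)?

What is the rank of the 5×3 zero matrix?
rank(I_6) = 6, rank(0) = 0

The identity I_6 has 6 columns that are the standard basis vectors e_1, …, e_6. These are linearly independent, so all 6 columns are pivots and rank(I_6) = 6.
The 5×3 zero matrix has every entry zero, so every row is the zero row and there are no pivots; rank(0) = 0.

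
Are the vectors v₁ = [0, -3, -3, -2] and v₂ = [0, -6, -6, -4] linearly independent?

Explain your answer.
No, linearly dependent (v₂ = 2·v₁)

Check whether there is a scalar k with v₂ = k·v₁.
Comparing components, k = 2 satisfies 2·[0, -3, -3, -2] = [0, -6, -6, -4].
Since v₂ is a scalar multiple of v₁, the two vectors are linearly dependent.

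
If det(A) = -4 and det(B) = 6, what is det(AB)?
-24

Use the multiplicative property of determinants: det(AB) = det(A)*det(B).
det(AB) = (-4)*(6) = -24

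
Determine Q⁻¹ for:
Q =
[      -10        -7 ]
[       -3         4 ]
det(Q) = -61
Q⁻¹ =
[    -4/61     -7/61 ]
[    -3/61     10/61 ]

For a 2×2 matrix Q = [[a, b], [c, d]] with det(Q) ≠ 0, Q⁻¹ = (1/det(Q)) * [[d, -b], [-c, a]].
det(Q) = (-10)*(4) - (-7)*(-3) = -40 - 21 = -61.
Q⁻¹ = (1/-61) * [[4, 7], [3, -10]].
Dividing each entry by -61 and reducing:
Q⁻¹ =
[    -4/61     -7/61 ]
[    -3/61     10/61 ]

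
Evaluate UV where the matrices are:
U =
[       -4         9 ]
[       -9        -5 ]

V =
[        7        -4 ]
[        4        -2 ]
UV =
[        8        -2 ]
[      -83        46 ]

Matrix multiplication: (UV)[i][j] = sum over k of U[i][k] * V[k][j].
  (UV)[0][0] = (-4)*(7) + (9)*(4) = 8
  (UV)[0][1] = (-4)*(-4) + (9)*(-2) = -2
  (UV)[1][0] = (-9)*(7) + (-5)*(4) = -83
  (UV)[1][1] = (-9)*(-4) + (-5)*(-2) = 46
UV =
[        8        -2 ]
[      -83        46 ]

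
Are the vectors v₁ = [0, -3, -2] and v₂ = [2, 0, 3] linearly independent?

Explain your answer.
Yes, linearly independent

Two vectors are linearly dependent iff one is a scalar multiple of the other.
No single scalar k satisfies v₂ = k·v₁ (the ratios of corresponding entries disagree), so v₁ and v₂ are linearly independent.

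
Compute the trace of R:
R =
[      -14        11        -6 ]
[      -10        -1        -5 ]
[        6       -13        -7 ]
tr(R) = -14 - 1 - 7 = -22

The trace of a square matrix is the sum of its diagonal entries.
Diagonal entries of R: R[0][0] = -14, R[1][1] = -1, R[2][2] = -7.
tr(R) = -14 - 1 - 7 = -22.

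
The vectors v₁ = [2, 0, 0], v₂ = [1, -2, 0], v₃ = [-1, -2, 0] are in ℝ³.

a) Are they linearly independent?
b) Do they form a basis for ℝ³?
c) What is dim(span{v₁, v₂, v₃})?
Not independent, not a basis, dim(span) = 2

Check whether v₃ can be written as a linear combination of v₁ and v₂.
v₃ = (-1)·v₁ + (1)·v₂ = [-1, -2, 0], so the three vectors are linearly dependent.
Thus they do not form a basis for ℝ³, and dim(span{v₁, v₂, v₃}) = 2 (spanned by v₁ and v₂).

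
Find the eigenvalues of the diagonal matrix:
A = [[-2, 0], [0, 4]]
λ₁ = -2, λ₂ = 4

The characteristic polynomial of A is det(A - λI) = (-2 - λ)(4 - λ) = 0.
The roots are λ = -2 and λ = 4, so the eigenvalues are the diagonal entries.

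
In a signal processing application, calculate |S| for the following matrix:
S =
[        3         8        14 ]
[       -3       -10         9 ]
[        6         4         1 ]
det(S) = 990

Expand along row 0 (cofactor expansion): det(S) = a*(e*i - f*h) - b*(d*i - f*g) + c*(d*h - e*g), where the 3×3 is [[a, b, c], [d, e, f], [g, h, i]].
Minor M_00 = (-10)*(1) - (9)*(4) = -10 - 36 = -46.
Minor M_01 = (-3)*(1) - (9)*(6) = -3 - 54 = -57.
Minor M_02 = (-3)*(4) - (-10)*(6) = -12 + 60 = 48.
det(S) = (3)*(-46) - (8)*(-57) + (14)*(48) = -138 + 456 + 672 = 990.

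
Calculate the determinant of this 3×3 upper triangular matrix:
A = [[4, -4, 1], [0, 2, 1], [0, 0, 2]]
16

The determinant of a triangular matrix is the product of its diagonal entries (the off-diagonal entries above the diagonal do not affect it).
det(A) = (4) * (2) * (2) = 16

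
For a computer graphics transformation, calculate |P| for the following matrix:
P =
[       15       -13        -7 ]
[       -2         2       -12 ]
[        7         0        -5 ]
det(P) = 1170

Expand along row 0 (cofactor expansion): det(P) = a*(e*i - f*h) - b*(d*i - f*g) + c*(d*h - e*g), where the 3×3 is [[a, b, c], [d, e, f], [g, h, i]].
Minor M_00 = (2)*(-5) - (-12)*(0) = -10 - 0 = -10.
Minor M_01 = (-2)*(-5) - (-12)*(7) = 10 + 84 = 94.
Minor M_02 = (-2)*(0) - (2)*(7) = 0 - 14 = -14.
det(P) = (15)*(-10) - (-13)*(94) + (-7)*(-14) = -150 + 1222 + 98 = 1170.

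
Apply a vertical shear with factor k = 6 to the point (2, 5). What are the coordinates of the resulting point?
(2, 17)

Shear matrix for vertical shear with factor k = 6:
[[1, 0], [6, 1]]
Result: (2, 5) → (2, 17)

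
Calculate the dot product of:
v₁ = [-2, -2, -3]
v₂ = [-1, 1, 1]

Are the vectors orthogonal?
-3, No

The dot product is the sum of products of corresponding components.
v₁·v₂ = (-2)*(-1) + (-2)*(1) + (-3)*(1) = 2 - 2 - 3 = -3.
Two vectors are orthogonal iff their dot product is 0; here the dot product is -3, so the vectors are not orthogonal.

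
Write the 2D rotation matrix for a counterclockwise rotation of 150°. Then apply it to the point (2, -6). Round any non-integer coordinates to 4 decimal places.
R = [[-√3/2, -1/2], [1/2, -√3/2]]; R·(2, -6) = (1.2679, 6.1962)

Rotation matrix formula: R(θ) = [[cos θ, -sin θ], [sin θ, cos θ]]
For θ = 150°:
cos(150°) = -√3/2
sin(150°) = 1/2
R = [[-√3/2, -1/2], [1/2, -√3/2]]
Apply to (2, -6): [-√3/2·2 + (-1/2)·-6, 1/2·2 + -√3/2·-6] = (1.2679, 6.1962)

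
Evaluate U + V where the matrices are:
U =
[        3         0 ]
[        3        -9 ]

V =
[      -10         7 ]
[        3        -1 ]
U + V =
[       -7         7 ]
[        6       -10 ]

Matrix addition is elementwise: (U+V)[i][j] = U[i][j] + V[i][j].
  (U+V)[0][0] = (3) + (-10) = -7
  (U+V)[0][1] = (0) + (7) = 7
  (U+V)[1][0] = (3) + (3) = 6
  (U+V)[1][1] = (-9) + (-1) = -10
U + V =
[       -7         7 ]
[        6       -10 ]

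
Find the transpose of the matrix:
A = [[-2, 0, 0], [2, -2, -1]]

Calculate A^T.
[[-2, 2], [0, -2], [0, -1]]

The transpose sends entry (i,j) to (j,i); rows become columns.
Row 0 of A: [-2, 0, 0] -> column 0 of A^T.
Row 1 of A: [2, -2, -1] -> column 1 of A^T.
A^T = [[-2, 2], [0, -2], [0, -1]]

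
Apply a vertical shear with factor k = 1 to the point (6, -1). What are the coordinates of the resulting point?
(6, 5)

Shear matrix for vertical shear with factor k = 1:
[[1, 0], [1, 1]]
Result: (6, -1) → (6, 5)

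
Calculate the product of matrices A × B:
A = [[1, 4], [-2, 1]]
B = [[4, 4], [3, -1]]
[[16, 0], [-5, -9]]

Matrix multiplication:
C[0][0] = 1×4 + 4×3 = 16
C[0][1] = 1×4 + 4×-1 = 0
C[1][0] = -2×4 + 1×3 = -5
C[1][1] = -2×4 + 1×-1 = -9
Result: [[16, 0], [-5, -9]]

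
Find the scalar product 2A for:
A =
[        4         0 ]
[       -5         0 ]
2A =
[        8         0 ]
[      -10         0 ]

Scalar multiplication is elementwise: (2A)[i][j] = 2 * A[i][j].
  (2A)[0][0] = 2 * (4) = 8
  (2A)[0][1] = 2 * (0) = 0
  (2A)[1][0] = 2 * (-5) = -10
  (2A)[1][1] = 2 * (0) = 0
2A =
[        8         0 ]
[      -10         0 ]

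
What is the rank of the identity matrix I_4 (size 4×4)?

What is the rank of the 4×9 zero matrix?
rank(I_4) = 4, rank(0) = 0

The identity I_4 has 4 columns that are the standard basis vectors e_1, …, e_4. These are linearly independent, so all 4 columns are pivots and rank(I_4) = 4.
The 4×9 zero matrix has every entry zero, so every row is the zero row and there are no pivots; rank(0) = 0.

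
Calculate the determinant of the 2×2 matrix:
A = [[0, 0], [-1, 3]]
0

For A = [[a, b], [c, d]], det(A) = a*d - b*c.
det(A) = (0)*(3) - (0)*(-1) = 0 - 0 = 0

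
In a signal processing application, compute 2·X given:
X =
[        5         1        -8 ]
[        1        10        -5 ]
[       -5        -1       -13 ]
2X =
[       10         2       -16 ]
[        2        20       -10 ]
[      -10        -2       -26 ]

Scalar multiplication is elementwise: (2X)[i][j] = 2 * X[i][j].
  (2X)[0][0] = 2 * (5) = 10
  (2X)[0][1] = 2 * (1) = 2
  (2X)[0][2] = 2 * (-8) = -16
  (2X)[1][0] = 2 * (1) = 2
  (2X)[1][1] = 2 * (10) = 20
  (2X)[1][2] = 2 * (-5) = -10
  (2X)[2][0] = 2 * (-5) = -10
  (2X)[2][1] = 2 * (-1) = -2
  (2X)[2][2] = 2 * (-13) = -26
2X =
[       10         2       -16 ]
[        2        20       -10 ]
[      -10        -2       -26 ]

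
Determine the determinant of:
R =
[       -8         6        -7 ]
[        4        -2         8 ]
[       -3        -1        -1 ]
det(R) = -130

Expand along row 0 (cofactor expansion): det(R) = a*(e*i - f*h) - b*(d*i - f*g) + c*(d*h - e*g), where the 3×3 is [[a, b, c], [d, e, f], [g, h, i]].
Minor M_00 = (-2)*(-1) - (8)*(-1) = 2 + 8 = 10.
Minor M_01 = (4)*(-1) - (8)*(-3) = -4 + 24 = 20.
Minor M_02 = (4)*(-1) - (-2)*(-3) = -4 - 6 = -10.
det(R) = (-8)*(10) - (6)*(20) + (-7)*(-10) = -80 - 120 + 70 = -130.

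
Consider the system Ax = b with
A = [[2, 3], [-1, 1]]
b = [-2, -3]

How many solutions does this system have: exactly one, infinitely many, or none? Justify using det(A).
Exactly one solution

Compute det(A) = (2)*(1) - (3)*(-1) = 5.
Because det(A) ≠ 0, A is invertible and Ax = b has a unique solution for every b (here x = A⁻¹ b).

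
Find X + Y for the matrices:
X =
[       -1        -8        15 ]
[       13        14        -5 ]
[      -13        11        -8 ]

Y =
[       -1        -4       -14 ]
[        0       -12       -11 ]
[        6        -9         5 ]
X + Y =
[       -2       -12         1 ]
[       13         2       -16 ]
[       -7         2        -3 ]

Matrix addition is elementwise: (X+Y)[i][j] = X[i][j] + Y[i][j].
  (X+Y)[0][0] = (-1) + (-1) = -2
  (X+Y)[0][1] = (-8) + (-4) = -12
  (X+Y)[0][2] = (15) + (-14) = 1
  (X+Y)[1][0] = (13) + (0) = 13
  (X+Y)[1][1] = (14) + (-12) = 2
  (X+Y)[1][2] = (-5) + (-11) = -16
  (X+Y)[2][0] = (-13) + (6) = -7
  (X+Y)[2][1] = (11) + (-9) = 2
  (X+Y)[2][2] = (-8) + (5) = -3
X + Y =
[       -2       -12         1 ]
[       13         2       -16 ]
[       -7         2        -3 ]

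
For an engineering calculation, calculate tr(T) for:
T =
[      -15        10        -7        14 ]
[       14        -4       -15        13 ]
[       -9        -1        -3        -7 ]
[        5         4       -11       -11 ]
tr(T) = -15 - 4 - 3 - 11 = -33

The trace of a square matrix is the sum of its diagonal entries.
Diagonal entries of T: T[0][0] = -15, T[1][1] = -4, T[2][2] = -3, T[3][3] = -11.
tr(T) = -15 - 4 - 3 - 11 = -33.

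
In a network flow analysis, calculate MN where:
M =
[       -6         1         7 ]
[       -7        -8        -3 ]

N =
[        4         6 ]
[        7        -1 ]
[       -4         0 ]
MN =
[      -45       -37 ]
[      -72       -34 ]

Matrix multiplication: (MN)[i][j] = sum over k of M[i][k] * N[k][j].
  (MN)[0][0] = (-6)*(4) + (1)*(7) + (7)*(-4) = -45
  (MN)[0][1] = (-6)*(6) + (1)*(-1) + (7)*(0) = -37
  (MN)[1][0] = (-7)*(4) + (-8)*(7) + (-3)*(-4) = -72
  (MN)[1][1] = (-7)*(6) + (-8)*(-1) + (-3)*(0) = -34
MN =
[      -45       -37 ]
[      -72       -34 ]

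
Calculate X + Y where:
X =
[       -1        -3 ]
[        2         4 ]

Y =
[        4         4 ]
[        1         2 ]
X + Y =
[        3         1 ]
[        3         6 ]

Matrix addition is elementwise: (X+Y)[i][j] = X[i][j] + Y[i][j].
  (X+Y)[0][0] = (-1) + (4) = 3
  (X+Y)[0][1] = (-3) + (4) = 1
  (X+Y)[1][0] = (2) + (1) = 3
  (X+Y)[1][1] = (4) + (2) = 6
X + Y =
[        3         1 ]
[        3         6 ]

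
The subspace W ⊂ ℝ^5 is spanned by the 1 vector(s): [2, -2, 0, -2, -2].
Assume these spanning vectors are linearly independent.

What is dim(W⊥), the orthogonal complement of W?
dim(W⊥) = 4

For any subspace W of ℝ^n, dim(W) + dim(W⊥) = n (the whole-space dimension).
Here the given 1 vectors are linearly independent, so dim(W) = 1.
Thus dim(W⊥) = n - dim(W) = 5 - 1 = 4.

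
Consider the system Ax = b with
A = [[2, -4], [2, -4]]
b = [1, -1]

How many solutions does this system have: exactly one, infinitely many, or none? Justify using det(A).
No solution

det(A) = (2)*(-4) - (-4)*(2) = 0, so A is singular.
The column space of A is span(column 1) = span([2, 2]).
b = [1, -1] is not a scalar multiple of column 1, so b ∉ column space and the system is inconsistent — no solution.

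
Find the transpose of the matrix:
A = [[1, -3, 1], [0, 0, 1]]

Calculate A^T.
[[1, 0], [-3, 0], [1, 1]]

The transpose sends entry (i,j) to (j,i); rows become columns.
Row 0 of A: [1, -3, 1] -> column 0 of A^T.
Row 1 of A: [0, 0, 1] -> column 1 of A^T.
A^T = [[1, 0], [-3, 0], [1, 1]]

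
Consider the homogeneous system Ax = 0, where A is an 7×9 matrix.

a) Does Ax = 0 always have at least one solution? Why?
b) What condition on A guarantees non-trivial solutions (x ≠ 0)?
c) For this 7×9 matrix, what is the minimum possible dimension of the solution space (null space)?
a) Yes, x = 0 is always a solution. b) When A has linearly dependent columns (rank < n). c) Minimum nullity = 2.

a) x = 0 satisfies A·0 = 0, so the zero vector is always a solution.
b) Non-trivial solutions exist iff the columns of A are linearly dependent, equivalently rank(A) < n (the number of columns).
c) By rank-nullity, rank(A) + nullity(A) = n = 9. Since A has only 7 rows, rank(A) ≤ 7, so nullity(A) ≥ 9 - 7 = 2.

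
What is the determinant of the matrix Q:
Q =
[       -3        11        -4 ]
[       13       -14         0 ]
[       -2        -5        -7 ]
det(Q) = 1079

Expand along row 0 (cofactor expansion): det(Q) = a*(e*i - f*h) - b*(d*i - f*g) + c*(d*h - e*g), where the 3×3 is [[a, b, c], [d, e, f], [g, h, i]].
Minor M_00 = (-14)*(-7) - (0)*(-5) = 98 - 0 = 98.
Minor M_01 = (13)*(-7) - (0)*(-2) = -91 - 0 = -91.
Minor M_02 = (13)*(-5) - (-14)*(-2) = -65 - 28 = -93.
det(Q) = (-3)*(98) - (11)*(-91) + (-4)*(-93) = -294 + 1001 + 372 = 1079.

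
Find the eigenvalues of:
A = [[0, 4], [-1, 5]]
λ = 1, 4

Solve det(A - λI) = 0. For a 2×2 matrix this is λ² - (trace)λ + det = 0.
trace(A) = 0 + 5 = 5.
det(A) = (0)*(5) - (4)*(-1) = 0 + 4 = 4.
Characteristic equation: λ² - (5)λ + (4) = 0.
Discriminant: (5)² - 4*(4) = 25 - 16 = 9.
Roots: λ = (5 ± √9) / 2 = 1, 4.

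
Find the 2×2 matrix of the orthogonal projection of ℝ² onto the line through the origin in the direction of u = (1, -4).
[[1/17, -4/17], [-4/17, 16/17]]

The orthogonal projection onto the line spanned by a nonzero vector u = (a, b) has matrix P = (u uᵀ) / (uᵀ u) = (1/(a² + b²)) · [[a², ab], [ab, b²]].
Here u = (1, -4), so a² + b² = 1 + 16 = 17.
P = (1/17) · [[1, -4], [-4, 16]] = [[1/17, -4/17], [-4/17, 16/17]].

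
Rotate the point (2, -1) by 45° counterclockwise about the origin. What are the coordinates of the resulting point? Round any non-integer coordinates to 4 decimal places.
(2.1213, 0.7071)

Rotation matrix R(θ) = [[cos θ, -sin θ], [sin θ, cos θ]]; for θ = 45°:
R = [[√2/2, -√2/2], [√2/2, √2/2]]
Result: R × [2, -1]ᵀ = [√2/2·2 + (-√2/2)·-1, √2/2·2 + (√2/2)·-1]ᵀ = (2.1213, 0.7071)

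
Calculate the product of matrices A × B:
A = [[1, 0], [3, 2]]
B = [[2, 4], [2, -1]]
[[2, 4], [10, 10]]

Matrix multiplication:
C[0][0] = 1×2 + 0×2 = 2
C[0][1] = 1×4 + 0×-1 = 4
C[1][0] = 3×2 + 2×2 = 10
C[1][1] = 3×4 + 2×-1 = 10
Result: [[2, 4], [10, 10]]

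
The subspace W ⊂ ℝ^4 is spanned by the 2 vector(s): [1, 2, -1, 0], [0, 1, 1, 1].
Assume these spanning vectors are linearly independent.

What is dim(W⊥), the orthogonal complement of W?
dim(W⊥) = 2

For any subspace W of ℝ^n, dim(W) + dim(W⊥) = n (the whole-space dimension).
Here the given 2 vectors are linearly independent, so dim(W) = 2.
Thus dim(W⊥) = n - dim(W) = 4 - 2 = 2.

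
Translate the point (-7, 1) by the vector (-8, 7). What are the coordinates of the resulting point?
(-15, 8)

Translation by (-8, 7):
x' = -7 + -8 = -15
y' = 1 + 7 = 8
Homogeneous matrix: [[1, 0, -8], [0, 1, 7], [0, 0, 1]]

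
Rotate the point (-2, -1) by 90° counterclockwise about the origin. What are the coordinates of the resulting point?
(1, -2)

Rotation matrix R(θ) = [[cos θ, -sin θ], [sin θ, cos θ]]; for θ = 90°:
R = [[0, -1], [1, 0]]
Result: R × [-2, -1]ᵀ = [0·-2 + (-1)·-1, 1·-2 + (0)·-1]ᵀ = (1, -2)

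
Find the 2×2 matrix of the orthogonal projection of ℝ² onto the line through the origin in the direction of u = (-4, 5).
[[16/41, -20/41], [-20/41, 25/41]]

The orthogonal projection onto the line spanned by a nonzero vector u = (a, b) has matrix P = (u uᵀ) / (uᵀ u) = (1/(a² + b²)) · [[a², ab], [ab, b²]].
Here u = (-4, 5), so a² + b² = 16 + 25 = 41.
P = (1/41) · [[16, -20], [-20, 25]] = [[16/41, -20/41], [-20/41, 25/41]].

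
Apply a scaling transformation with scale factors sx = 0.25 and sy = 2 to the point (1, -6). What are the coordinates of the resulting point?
(0.25, -12)

Scaling matrix:
[[0.25, 0], [0, 2]]
Result: (1 × 0.25, -6 × 2) = (0.25, -12)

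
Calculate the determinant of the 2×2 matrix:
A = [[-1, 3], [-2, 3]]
3

For A = [[a, b], [c, d]], det(A) = a*d - b*c.
det(A) = (-1)*(3) - (3)*(-2) = -3 - -6 = 3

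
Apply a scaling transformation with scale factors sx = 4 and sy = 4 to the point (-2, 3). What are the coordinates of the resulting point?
(-8, 12)

Scaling matrix:
[[4, 0], [0, 4]]
Result: (-2 × 4, 3 × 4) = (-8, 12)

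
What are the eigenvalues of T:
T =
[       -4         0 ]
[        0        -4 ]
λ = -4, -4

Solve det(T - λI) = 0. For a 2×2 matrix the characteristic equation is λ² - (trace)λ + det = 0.
trace(T) = a + d = -4 - 4 = -8.
det(T) = a*d - b*c = (-4)*(-4) - (0)*(0) = 16 - 0 = 16.
Characteristic equation: λ² - (-8)λ + (16) = 0.
Discriminant = (-8)² - 4*(16) = 64 - 64 = 0.
λ = (-8 ± √0) / 2 = (-8 ± 0) / 2 = -4, -4.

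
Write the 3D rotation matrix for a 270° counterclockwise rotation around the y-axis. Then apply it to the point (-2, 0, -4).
R = [[0, 0, -1], [0, 1, 0], [1, 0, 0]]; R·(-2, 0, -4) = (4, 0, -2)

Rotation matrix for 270° around y-axis:
cos(270°) = 0, sin(270°) = -1
R = [[0, 0, -1], [0, 1, 0], [1, 0, 0]]
Apply to (-2, 0, -4): R·[-2, 0, -4]ᵀ = (4, 0, -2)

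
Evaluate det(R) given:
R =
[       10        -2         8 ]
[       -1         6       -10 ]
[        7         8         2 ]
det(R) = 656

Expand along row 0 (cofactor expansion): det(R) = a*(e*i - f*h) - b*(d*i - f*g) + c*(d*h - e*g), where the 3×3 is [[a, b, c], [d, e, f], [g, h, i]].
Minor M_00 = (6)*(2) - (-10)*(8) = 12 + 80 = 92.
Minor M_01 = (-1)*(2) - (-10)*(7) = -2 + 70 = 68.
Minor M_02 = (-1)*(8) - (6)*(7) = -8 - 42 = -50.
det(R) = (10)*(92) - (-2)*(68) + (8)*(-50) = 920 + 136 - 400 = 656.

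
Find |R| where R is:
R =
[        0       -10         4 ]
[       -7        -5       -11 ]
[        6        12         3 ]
det(R) = 234

Expand along row 0 (cofactor expansion): det(R) = a*(e*i - f*h) - b*(d*i - f*g) + c*(d*h - e*g), where the 3×3 is [[a, b, c], [d, e, f], [g, h, i]].
Minor M_00 = (-5)*(3) - (-11)*(12) = -15 + 132 = 117.
Minor M_01 = (-7)*(3) - (-11)*(6) = -21 + 66 = 45.
Minor M_02 = (-7)*(12) - (-5)*(6) = -84 + 30 = -54.
det(R) = (0)*(117) - (-10)*(45) + (4)*(-54) = 0 + 450 - 216 = 234.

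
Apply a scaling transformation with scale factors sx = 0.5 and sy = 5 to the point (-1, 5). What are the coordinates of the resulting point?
(-0.5, 25)

Scaling matrix:
[[0.50, 0], [0, 5]]
Result: (-1 × 0.5, 5 × 5) = (-0.5, 25)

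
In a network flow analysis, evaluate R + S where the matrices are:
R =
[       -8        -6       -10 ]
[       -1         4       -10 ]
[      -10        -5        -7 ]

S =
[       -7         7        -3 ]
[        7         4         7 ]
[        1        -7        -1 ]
R + S =
[      -15         1       -13 ]
[        6         8        -3 ]
[       -9       -12        -8 ]

Matrix addition is elementwise: (R+S)[i][j] = R[i][j] + S[i][j].
  (R+S)[0][0] = (-8) + (-7) = -15
  (R+S)[0][1] = (-6) + (7) = 1
  (R+S)[0][2] = (-10) + (-3) = -13
  (R+S)[1][0] = (-1) + (7) = 6
  (R+S)[1][1] = (4) + (4) = 8
  (R+S)[1][2] = (-10) + (7) = -3
  (R+S)[2][0] = (-10) + (1) = -9
  (R+S)[2][1] = (-5) + (-7) = -12
  (R+S)[2][2] = (-7) + (-1) = -8
R + S =
[      -15         1       -13 ]
[        6         8        -3 ]
[       -9       -12        -8 ]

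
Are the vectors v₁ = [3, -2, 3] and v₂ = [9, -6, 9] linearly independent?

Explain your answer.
No, linearly dependent (v₂ = 3·v₁)

Check whether there is a scalar k with v₂ = k·v₁.
Comparing components, k = 3 satisfies 3·[3, -2, 3] = [9, -6, 9].
Since v₂ is a scalar multiple of v₁, the two vectors are linearly dependent.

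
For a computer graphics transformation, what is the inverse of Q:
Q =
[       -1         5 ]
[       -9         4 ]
det(Q) = 41
Q⁻¹ =
[     4/41     -5/41 ]
[     9/41     -1/41 ]

For a 2×2 matrix Q = [[a, b], [c, d]] with det(Q) ≠ 0, Q⁻¹ = (1/det(Q)) * [[d, -b], [-c, a]].
det(Q) = (-1)*(4) - (5)*(-9) = -4 + 45 = 41.
Q⁻¹ = (1/41) * [[4, -5], [9, -1]].
Dividing each entry by 41 and reducing:
Q⁻¹ =
[     4/41     -5/41 ]
[     9/41     -1/41 ]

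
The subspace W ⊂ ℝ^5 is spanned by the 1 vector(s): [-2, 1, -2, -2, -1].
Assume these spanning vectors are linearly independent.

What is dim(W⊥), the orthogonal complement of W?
dim(W⊥) = 4

For any subspace W of ℝ^n, dim(W) + dim(W⊥) = n (the whole-space dimension).
Here the given 1 vectors are linearly independent, so dim(W) = 1.
Thus dim(W⊥) = n - dim(W) = 5 - 1 = 4.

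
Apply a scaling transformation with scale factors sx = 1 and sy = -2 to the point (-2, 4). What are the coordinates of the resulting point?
(-2, -8)

Scaling matrix:
[[1, 0], [0, -2]]
Result: (-2 × 1, 4 × -2) = (-2, -8)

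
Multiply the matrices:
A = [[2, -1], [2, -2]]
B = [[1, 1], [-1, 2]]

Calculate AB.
[[3, 0], [4, -2]]

Each entry (i,j) of AB = sum over k of A[i][k]*B[k][j].
(AB)[0][0] = (2)*(1) + (-1)*(-1) = 3
(AB)[0][1] = (2)*(1) + (-1)*(2) = 0
(AB)[1][0] = (2)*(1) + (-2)*(-1) = 4
(AB)[1][1] = (2)*(1) + (-2)*(2) = -2
AB = [[3, 0], [4, -2]]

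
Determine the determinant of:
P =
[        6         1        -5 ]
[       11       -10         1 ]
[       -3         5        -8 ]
det(P) = 410

Expand along row 0 (cofactor expansion): det(P) = a*(e*i - f*h) - b*(d*i - f*g) + c*(d*h - e*g), where the 3×3 is [[a, b, c], [d, e, f], [g, h, i]].
Minor M_00 = (-10)*(-8) - (1)*(5) = 80 - 5 = 75.
Minor M_01 = (11)*(-8) - (1)*(-3) = -88 + 3 = -85.
Minor M_02 = (11)*(5) - (-10)*(-3) = 55 - 30 = 25.
det(P) = (6)*(75) - (1)*(-85) + (-5)*(25) = 450 + 85 - 125 = 410.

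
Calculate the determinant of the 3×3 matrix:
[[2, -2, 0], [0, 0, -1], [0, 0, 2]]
0

Expansion along first row:
det = 2·det([[0,-1],[0,2]]) - -2·det([[0,-1],[0,2]]) + 0·det([[0,0],[0,0]])
    = 2·(0·2 - -1·0) - -2·(0·2 - -1·0) + 0·(0·0 - 0·0)
    = 2·0 - -2·0 + 0·0
    = 0 + 0 + 0 = 0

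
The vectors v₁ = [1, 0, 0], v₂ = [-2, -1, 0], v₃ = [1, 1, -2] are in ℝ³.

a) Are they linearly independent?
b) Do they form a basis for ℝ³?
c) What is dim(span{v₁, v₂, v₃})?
Yes independent, yes basis, dim = 3

Stack v₁, v₂, v₃ as rows of a 3×3 matrix.
[[1, 0, 0]; [-2, -1, 0]; [1, 1, -2]] is already lower triangular with nonzero diagonal entries (1, -1, -2), so its determinant is the product of the diagonal entries, det = (1)·(-1)·(-2) = 2 ≠ 0, and the rows are linearly independent.
Three linearly independent vectors in ℝ³ form a basis for ℝ³, so dim(span{v₁,v₂,v₃}) = 3.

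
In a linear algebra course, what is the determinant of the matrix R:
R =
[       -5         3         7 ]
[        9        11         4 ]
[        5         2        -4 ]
det(R) = 169

Expand along row 0 (cofactor expansion): det(R) = a*(e*i - f*h) - b*(d*i - f*g) + c*(d*h - e*g), where the 3×3 is [[a, b, c], [d, e, f], [g, h, i]].
Minor M_00 = (11)*(-4) - (4)*(2) = -44 - 8 = -52.
Minor M_01 = (9)*(-4) - (4)*(5) = -36 - 20 = -56.
Minor M_02 = (9)*(2) - (11)*(5) = 18 - 55 = -37.
det(R) = (-5)*(-52) - (3)*(-56) + (7)*(-37) = 260 + 168 - 259 = 169.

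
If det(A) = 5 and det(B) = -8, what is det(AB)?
-40

Use the multiplicative property of determinants: det(AB) = det(A)*det(B).
det(AB) = (5)*(-8) = -40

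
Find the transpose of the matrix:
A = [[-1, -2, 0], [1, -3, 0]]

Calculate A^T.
[[-1, 1], [-2, -3], [0, 0]]

The transpose sends entry (i,j) to (j,i); rows become columns.
Row 0 of A: [-1, -2, 0] -> column 0 of A^T.
Row 1 of A: [1, -3, 0] -> column 1 of A^T.
A^T = [[-1, 1], [-2, -3], [0, 0]]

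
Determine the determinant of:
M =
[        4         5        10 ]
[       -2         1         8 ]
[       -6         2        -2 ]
det(M) = -312

Expand along row 0 (cofactor expansion): det(M) = a*(e*i - f*h) - b*(d*i - f*g) + c*(d*h - e*g), where the 3×3 is [[a, b, c], [d, e, f], [g, h, i]].
Minor M_00 = (1)*(-2) - (8)*(2) = -2 - 16 = -18.
Minor M_01 = (-2)*(-2) - (8)*(-6) = 4 + 48 = 52.
Minor M_02 = (-2)*(2) - (1)*(-6) = -4 + 6 = 2.
det(M) = (4)*(-18) - (5)*(52) + (10)*(2) = -72 - 260 + 20 = -312.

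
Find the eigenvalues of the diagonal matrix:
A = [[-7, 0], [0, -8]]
λ₁ = -7, λ₂ = -8

The characteristic polynomial of A is det(A - λI) = (-7 - λ)(-8 - λ) = 0.
The roots are λ = -7 and λ = -8, so the eigenvalues are the diagonal entries.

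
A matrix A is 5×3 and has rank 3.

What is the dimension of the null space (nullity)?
0

The rank-nullity theorem for an m×n matrix states:
rank(A) + nullity(A) = n (the number of columns).
Here n = 3 and rank(A) = 3, so nullity(A) = 3 - 3 = 0.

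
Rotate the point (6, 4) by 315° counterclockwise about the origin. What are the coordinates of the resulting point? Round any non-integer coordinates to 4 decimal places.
(7.0711, -1.4142)

Rotation matrix R(θ) = [[cos θ, -sin θ], [sin θ, cos θ]]; for θ = 315°:
R = [[√2/2, √2/2], [-√2/2, √2/2]]
Result: R × [6, 4]ᵀ = [√2/2·6 + (√2/2)·4, -√2/2·6 + (√2/2)·4]ᵀ = (7.0711, -1.4142)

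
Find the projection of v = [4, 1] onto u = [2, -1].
[14/5, -7/5]

The projection of v onto u is proj_u(v) = ((v·u) / (u·u)) · u.
v·u = (4)*(2) + (1)*(-1) = 7.
u·u = (2)*(2) + (-1)*(-1) = 5.
coefficient = 7 / 5 = 7/5.
proj_u(v) = 7/5 · [2, -1] = [14/5, -7/5].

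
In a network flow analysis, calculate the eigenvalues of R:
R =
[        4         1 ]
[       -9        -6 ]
λ = -5, 3

Solve det(R - λI) = 0. For a 2×2 matrix the characteristic equation is λ² - (trace)λ + det = 0.
trace(R) = a + d = 4 - 6 = -2.
det(R) = a*d - b*c = (4)*(-6) - (1)*(-9) = -24 + 9 = -15.
Characteristic equation: λ² - (-2)λ + (-15) = 0.
Discriminant = (-2)² - 4*(-15) = 4 + 60 = 64.
λ = (-2 ± √64) / 2 = (-2 ± 8) / 2 = -5, 3.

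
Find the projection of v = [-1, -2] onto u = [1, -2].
[3/5, -6/5]

The projection of v onto u is proj_u(v) = ((v·u) / (u·u)) · u.
v·u = (-1)*(1) + (-2)*(-2) = 3.
u·u = (1)*(1) + (-2)*(-2) = 5.
coefficient = 3 / 5 = 3/5.
proj_u(v) = 3/5 · [1, -2] = [3/5, -6/5].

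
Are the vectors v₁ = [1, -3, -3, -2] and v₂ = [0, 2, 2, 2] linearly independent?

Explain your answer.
Yes, linearly independent

Two vectors are linearly dependent iff one is a scalar multiple of the other.
No single scalar k satisfies v₂ = k·v₁ (the ratios of corresponding entries disagree), so v₁ and v₂ are linearly independent.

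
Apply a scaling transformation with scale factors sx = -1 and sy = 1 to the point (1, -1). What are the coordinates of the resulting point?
(-1, -1)

Scaling matrix:
[[-1, 0], [0, 1]]
Result: (1 × -1, -1 × 1) = (-1, -1)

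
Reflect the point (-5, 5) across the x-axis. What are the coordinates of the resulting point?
(-5, -5)

Reflection across x-axis: (-5, 5) → (-5, -5)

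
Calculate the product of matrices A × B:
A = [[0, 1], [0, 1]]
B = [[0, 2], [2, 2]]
[[2, 2], [2, 2]]

Matrix multiplication:
C[0][0] = 0×0 + 1×2 = 2
C[0][1] = 0×2 + 1×2 = 2
C[1][0] = 0×0 + 1×2 = 2
C[1][1] = 0×2 + 1×2 = 2
Result: [[2, 2], [2, 2]]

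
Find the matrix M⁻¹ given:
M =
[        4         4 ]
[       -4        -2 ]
det(M) = 8
M⁻¹ =
[     -1/4      -1/2 ]
[      1/2       1/2 ]

For a 2×2 matrix M = [[a, b], [c, d]] with det(M) ≠ 0, M⁻¹ = (1/det(M)) * [[d, -b], [-c, a]].
det(M) = (4)*(-2) - (4)*(-4) = -8 + 16 = 8.
M⁻¹ = (1/8) * [[-2, -4], [4, 4]].
Dividing each entry by 8 and reducing:
M⁻¹ =
[     -1/4      -1/2 ]
[      1/2       1/2 ]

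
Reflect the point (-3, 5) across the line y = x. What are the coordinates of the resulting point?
(5, -3)

Reflection across line y = x: (-3, 5) → (5, -3)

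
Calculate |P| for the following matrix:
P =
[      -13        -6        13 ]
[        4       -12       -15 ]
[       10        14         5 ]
det(P) = 1358

Expand along row 0 (cofactor expansion): det(P) = a*(e*i - f*h) - b*(d*i - f*g) + c*(d*h - e*g), where the 3×3 is [[a, b, c], [d, e, f], [g, h, i]].
Minor M_00 = (-12)*(5) - (-15)*(14) = -60 + 210 = 150.
Minor M_01 = (4)*(5) - (-15)*(10) = 20 + 150 = 170.
Minor M_02 = (4)*(14) - (-12)*(10) = 56 + 120 = 176.
det(P) = (-13)*(150) - (-6)*(170) + (13)*(176) = -1950 + 1020 + 2288 = 1358.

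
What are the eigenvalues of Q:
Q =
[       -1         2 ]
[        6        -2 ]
λ = -5, 2

Solve det(Q - λI) = 0. For a 2×2 matrix the characteristic equation is λ² - (trace)λ + det = 0.
trace(Q) = a + d = -1 - 2 = -3.
det(Q) = a*d - b*c = (-1)*(-2) - (2)*(6) = 2 - 12 = -10.
Characteristic equation: λ² - (-3)λ + (-10) = 0.
Discriminant = (-3)² - 4*(-10) = 9 + 40 = 49.
λ = (-3 ± √49) / 2 = (-3 ± 7) / 2 = -5, 2.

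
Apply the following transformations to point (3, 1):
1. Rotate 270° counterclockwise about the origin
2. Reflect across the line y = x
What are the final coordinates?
(-3, 1)

Step 1: Rotate 270° → (1, -3)
Step 2: Reflect across the line y = x → (-3, 1)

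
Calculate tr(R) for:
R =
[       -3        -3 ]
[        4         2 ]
tr(R) = -3 + 2 = -1

The trace of a square matrix is the sum of its diagonal entries.
Diagonal entries of R: R[0][0] = -3, R[1][1] = 2.
tr(R) = -3 + 2 = -1.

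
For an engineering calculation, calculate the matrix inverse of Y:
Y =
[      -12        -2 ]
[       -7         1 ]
det(Y) = -26
Y⁻¹ =
[    -1/26     -1/13 ]
[    -7/26      6/13 ]

For a 2×2 matrix Y = [[a, b], [c, d]] with det(Y) ≠ 0, Y⁻¹ = (1/det(Y)) * [[d, -b], [-c, a]].
det(Y) = (-12)*(1) - (-2)*(-7) = -12 - 14 = -26.
Y⁻¹ = (1/-26) * [[1, 2], [7, -12]].
Dividing each entry by -26 and reducing:
Y⁻¹ =
[    -1/26     -1/13 ]
[    -7/26      6/13 ]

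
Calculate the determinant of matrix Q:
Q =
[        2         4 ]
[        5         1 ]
det(Q) = -18

For a 2×2 matrix [[a, b], [c, d]], det = a*d - b*c.
det(Q) = (2)*(1) - (4)*(5) = 2 - 20 = -18.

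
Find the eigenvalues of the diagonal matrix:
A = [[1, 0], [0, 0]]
λ₁ = 1, λ₂ = 0

The characteristic polynomial of A is det(A - λI) = (1 - λ)(0 - λ) = 0.
The roots are λ = 1 and λ = 0, so the eigenvalues are the diagonal entries.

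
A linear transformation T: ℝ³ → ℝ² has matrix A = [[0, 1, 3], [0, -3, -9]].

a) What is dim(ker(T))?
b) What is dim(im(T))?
dim(ker) = 2, dim(im) = 1

Observe that row 2 = -3 × row 1 (so the rows are linearly dependent).
Thus rank(A) = 1 (only one linearly independent row).
dim(im(T)) = rank(A) = 1.
By the rank-nullity theorem applied to T: ℝ³ → ℝ², rank(A) + nullity(A) = 3 (the domain dimension), so dim(ker(T)) = 3 - 1 = 2.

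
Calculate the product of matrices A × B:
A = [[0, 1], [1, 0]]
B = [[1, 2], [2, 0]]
[[2, 0], [1, 2]]

Matrix multiplication:
C[0][0] = 0×1 + 1×2 = 2
C[0][1] = 0×2 + 1×0 = 0
C[1][0] = 1×1 + 0×2 = 1
C[1][1] = 1×2 + 0×0 = 2
Result: [[2, 0], [1, 2]]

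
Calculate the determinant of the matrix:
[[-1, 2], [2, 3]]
-7

For a 2×2 matrix [[a, b], [c, d]], det = ad - bc
det = (-1)(3) - (2)(2) = -3 - 4 = -7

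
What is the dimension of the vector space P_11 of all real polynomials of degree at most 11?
Dimension = 12

A polynomial of degree at most 11 can be written as a₀ + a₁x + a₂x² + … + a_11x^11, with 12 free coefficients a₀, …, a_11.
The set {1, x, x², …, x^11} is a basis: it spans P_11 (every such polynomial is a linear combination of these) and is linearly independent (a polynomial is zero iff all its coefficients are zero).
Therefore dim(P_11) = 11 + 1 = 12.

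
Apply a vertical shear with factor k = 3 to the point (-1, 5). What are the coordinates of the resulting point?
(-1, 2)

Shear matrix for vertical shear with factor k = 3:
[[1, 0], [3, 1]]
Result: (-1, 5) → (-1, 2)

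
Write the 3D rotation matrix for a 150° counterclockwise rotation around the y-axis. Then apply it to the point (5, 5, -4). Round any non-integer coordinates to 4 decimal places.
R = [[-√3/2, 0, 1/2], [0, 1, 0], [-1/2, 0, -√3/2]]; R·(5, 5, -4) = (-6.3301, 5.0000, 0.9641)

Rotation matrix for 150° around y-axis:
cos(150°) = -√3/2, sin(150°) = 1/2
R = [[-√3/2, 0, 1/2], [0, 1, 0], [-1/2, 0, -√3/2]]
Apply to (5, 5, -4): R·[5, 5, -4]ᵀ = (-6.3301, 5.0000, 0.9641)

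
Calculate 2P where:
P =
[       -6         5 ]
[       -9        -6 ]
2P =
[      -12        10 ]
[      -18       -12 ]

Scalar multiplication is elementwise: (2P)[i][j] = 2 * P[i][j].
  (2P)[0][0] = 2 * (-6) = -12
  (2P)[0][1] = 2 * (5) = 10
  (2P)[1][0] = 2 * (-9) = -18
  (2P)[1][1] = 2 * (-6) = -12
2P =
[      -12        10 ]
[      -18       -12 ]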